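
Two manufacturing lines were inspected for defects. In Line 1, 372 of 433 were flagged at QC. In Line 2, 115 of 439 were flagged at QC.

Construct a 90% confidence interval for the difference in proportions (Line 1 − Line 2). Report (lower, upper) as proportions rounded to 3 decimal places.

Sample proportions: 372/433 = 0.8591, 115/439 = 0.2620.
Each SE is √(p̂(1−p̂)/n): √(0.8591·0.1409/433) = 0.01672 and √(0.2620·0.7380/439) = 0.02099.
SE(p̂₁ − p̂₂) = √(SE₁² + SE₂²) = √(0.0002795584 + 0.0004405801) = 0.02684, since the two samples are independent.
At 90% confidence z* = 1.645; margin = 1.645 × 0.02684 = 0.04415.
The difference is 0.8591 − 0.2620 = 0.5971, so the interval is 0.5971 ± 0.04415 = (0.553, 0.641).

(0.553, 0.641)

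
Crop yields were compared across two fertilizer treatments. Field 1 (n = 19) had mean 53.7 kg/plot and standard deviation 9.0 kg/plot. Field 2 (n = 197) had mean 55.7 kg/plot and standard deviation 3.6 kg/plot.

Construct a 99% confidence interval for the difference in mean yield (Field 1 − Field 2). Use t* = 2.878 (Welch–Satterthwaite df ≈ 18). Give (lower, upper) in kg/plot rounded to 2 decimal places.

(-7.99, 3.99)

Per-group SEs: s₁/√n₁ = 9.0/√19 = 2.0647, s₂/√n₂ = 3.6/√197 = 0.2565.
Unpooled SE of the difference: √(4.26298609 + 0.06579225) = 2.0806.
Margin of error = t* · SE = 2.878 × 2.0806 = 5.9880.
x̄₁ − x̄₂ = 53.7 − 55.7 = -2.0000.
CI: -2.0000 ± 5.9880 = (-7.99, 3.99).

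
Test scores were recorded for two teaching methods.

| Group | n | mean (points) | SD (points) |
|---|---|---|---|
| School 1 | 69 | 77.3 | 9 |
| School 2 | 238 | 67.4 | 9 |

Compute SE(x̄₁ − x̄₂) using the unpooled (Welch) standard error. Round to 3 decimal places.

1.231

Per-group SEs: s₁/√n₁ = 9/√69 = 1.0835, s₂/√n₂ = 9/√238 = 0.5834.
Unpooled SE of the difference: √(1.17397225 + 0.34035556) = 1.2306.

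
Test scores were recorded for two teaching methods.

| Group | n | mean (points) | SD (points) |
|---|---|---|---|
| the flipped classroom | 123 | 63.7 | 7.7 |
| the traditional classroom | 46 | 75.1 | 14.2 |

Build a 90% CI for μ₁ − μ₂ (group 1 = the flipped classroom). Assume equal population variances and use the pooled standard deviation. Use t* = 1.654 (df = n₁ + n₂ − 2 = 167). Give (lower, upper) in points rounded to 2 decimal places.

s_p = √[((n₁−1)s₁² + (n₂−1)s₂²)/(n₁+n₂−2)] = √[(122·7.7² + 45·14.2²)/167] = 9.8817.
SE = 9.8817·√(1/123 + 1/46) = 1.7078.
With t* = 1.654, margin = 1.654 × 1.7078 = 2.8247.
x̄₁ − x̄₂ = 63.7 − 75.1 = -11.4000; interval -11.4000 ± 2.8247 = (-14.22, -8.58).

(-14.22, -8.58)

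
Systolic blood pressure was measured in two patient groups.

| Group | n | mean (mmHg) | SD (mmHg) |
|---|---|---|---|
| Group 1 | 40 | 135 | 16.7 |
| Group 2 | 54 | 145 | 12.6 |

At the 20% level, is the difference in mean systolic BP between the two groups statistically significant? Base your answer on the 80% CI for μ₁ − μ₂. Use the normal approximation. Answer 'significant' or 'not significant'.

significant

Per-group SEs: s₁/√n₁ = 16.7/√40 = 2.6405, s₂/√n₂ = 12.6/√54 = 1.7146.
Unpooled SE of the difference: √(6.97224025 + 2.93985316) = 3.1483.
Margin of error = z* · SE = 1.282 × 3.1483 = 4.0361.
x̄₁ − x̄₂ = 135 − 145 = -10.0000.
CI: -10.0000 ± 4.0361 = (-14.0361, -5.9639).
The interval (-14.0361, -5.9639) does not contain 0, so the difference is significant.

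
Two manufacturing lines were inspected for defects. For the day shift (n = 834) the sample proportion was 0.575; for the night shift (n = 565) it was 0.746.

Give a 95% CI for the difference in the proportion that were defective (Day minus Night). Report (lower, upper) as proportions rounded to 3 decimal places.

(-0.220, -0.122)

Each SE is √(p̂(1−p̂)/n): √(0.5750·0.4250/834) = 0.01712 and √(0.7460·0.2540/565) = 0.01831.
SE(p̂₁ − p̂₂) = √(SE₁² + SE₂²) = √(0.0002930944 + 0.0003352561) = 0.02507, since the two samples are independent.
At 95% confidence z* = 1.960; margin = 1.960 × 0.02507 = 0.04914.
The difference is 0.5750 − 0.7460 = -0.1710, so the interval is -0.1710 ± 0.04914 = (-0.220, -0.122).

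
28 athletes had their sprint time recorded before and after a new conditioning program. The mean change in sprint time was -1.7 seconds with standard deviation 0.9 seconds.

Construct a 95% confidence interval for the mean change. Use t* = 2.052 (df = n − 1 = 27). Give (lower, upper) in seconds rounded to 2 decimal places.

(-2.05, -1.35)

Paired design: SE = s_d/√n = 0.9/√28 = 0.1701.
t* = 2.052; margin of error = 2.052 × 0.1701 = 0.3490.
-1.7 ± 0.3490 → (-2.05, -1.35).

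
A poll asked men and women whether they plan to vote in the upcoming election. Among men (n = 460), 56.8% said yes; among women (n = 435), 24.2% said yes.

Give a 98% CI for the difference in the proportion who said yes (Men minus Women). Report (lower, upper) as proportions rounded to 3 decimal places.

(0.254, 0.398)

The two standard errors are √(0.5680×0.4320/460) = 0.02310 and √(0.2420×0.7580/435) = 0.02054.
Because the samples are independent, SE_diff = √(0.02310² + 0.02054²) = 0.03091.
Using z* = 2.326 for 98%, ME = 2.326 × 0.03091 = 0.07190.
p̂₁ − p̂₂ = 0.3260; interval 0.3260 ± 0.07190 gives (0.254, 0.398).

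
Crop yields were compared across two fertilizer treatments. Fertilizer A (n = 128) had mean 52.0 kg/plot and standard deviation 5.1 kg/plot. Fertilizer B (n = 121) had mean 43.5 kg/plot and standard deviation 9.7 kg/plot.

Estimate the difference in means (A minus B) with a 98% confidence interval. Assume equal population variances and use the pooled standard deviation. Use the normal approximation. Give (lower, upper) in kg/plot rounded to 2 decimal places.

(6.23, 10.77)

s_p = √[((n₁−1)s₁² + (n₂−1)s₂²)/(n₁+n₂−2)] = √[(127·5.1² + 120·9.7²)/247] = 7.6867.
SE = 7.6867·√(1/128 + 1/121) = 0.9746.
With z* = 2.326, margin = 2.326 × 0.9746 = 2.2669.
x̄₁ − x̄₂ = 52.0 − 43.5 = 8.5000; interval 8.5000 ± 2.2669 = (6.23, 10.77).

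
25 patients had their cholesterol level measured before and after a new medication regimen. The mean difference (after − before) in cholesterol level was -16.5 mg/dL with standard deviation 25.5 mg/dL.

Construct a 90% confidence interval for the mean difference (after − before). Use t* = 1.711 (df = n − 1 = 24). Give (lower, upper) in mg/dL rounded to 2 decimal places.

(-25.23, -7.77)

Paired design: SE = s_d/√n = 25.5/√25 = 5.1000.
t* = 1.711; margin of error = 1.711 × 5.1000 = 8.7261.
-16.5 ± 8.7261 → (-25.23, -7.77).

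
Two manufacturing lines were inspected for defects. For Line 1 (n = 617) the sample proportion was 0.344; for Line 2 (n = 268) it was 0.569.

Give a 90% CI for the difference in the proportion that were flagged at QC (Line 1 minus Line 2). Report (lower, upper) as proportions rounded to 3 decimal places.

(-0.284, -0.166)

SE₁ = √(p̂₁(1−p̂₁)/n₁) = √(0.3440·0.6560/617) = 0.01912; SE₂ = √(0.5690·0.4310/268) = 0.03025.
Independent samples: SE of the difference = √(SE₁² + SE₂²) = √(0.0003655744 + 0.0009150625) = 0.03579.
z* for 90% confidence is 1.645, so the margin of error is 1.645 × 0.03579 = 0.05887.
Point estimate p̂₁ − p̂₂ = 0.3440 − 0.5690 = -0.2250.
-0.2250 ± 0.05887 → (-0.284, -0.166).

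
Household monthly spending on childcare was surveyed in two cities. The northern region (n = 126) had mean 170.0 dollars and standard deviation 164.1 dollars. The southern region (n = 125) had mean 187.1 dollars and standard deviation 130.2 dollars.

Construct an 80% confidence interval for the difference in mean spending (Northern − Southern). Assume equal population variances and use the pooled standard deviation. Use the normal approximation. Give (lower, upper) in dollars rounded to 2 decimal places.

s_p = √[((n₁−1)s₁² + (n₂−1)s₂²)/(n₁+n₂−2)] = √[(125·164.1² + 124·130.2²)/249] = 148.1906.
SE = 148.1906·√(1/126 + 1/125) = 18.7076.
With z* = 1.282, margin = 1.282 × 18.7076 = 23.9831.
x̄₁ − x̄₂ = 170.0 − 187.1 = -17.1000; interval -17.1000 ± 23.9831 = (-41.08, 6.88).

(-41.08, 6.88)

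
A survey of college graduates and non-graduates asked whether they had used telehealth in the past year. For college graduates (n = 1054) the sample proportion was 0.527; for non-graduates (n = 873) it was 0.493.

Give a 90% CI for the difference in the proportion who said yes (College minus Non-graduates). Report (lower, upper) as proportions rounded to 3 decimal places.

The two standard errors are √(0.5270×0.4730/1054) = 0.01538 and √(0.4930×0.5070/873) = 0.01692.
Because the samples are independent, SE_diff = √(0.01538² + 0.01692²) = 0.02287.
Using z* = 1.645 for 90%, ME = 1.645 × 0.02287 = 0.03762.
p̂₁ − p̂₂ = 0.0340; interval 0.0340 ± 0.03762 gives (-0.004, 0.072).

(-0.004, 0.072)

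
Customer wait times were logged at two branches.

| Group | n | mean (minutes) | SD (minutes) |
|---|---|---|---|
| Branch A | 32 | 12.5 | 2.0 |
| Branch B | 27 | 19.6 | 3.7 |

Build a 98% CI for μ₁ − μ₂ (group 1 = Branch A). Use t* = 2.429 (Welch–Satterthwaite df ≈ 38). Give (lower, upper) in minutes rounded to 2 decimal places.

(-9.03, -5.17)

Standard errors of each mean: 2.0/√32 = 0.3536 and 3.7/√27 = 0.7121.
SE(x̄₁ − x̄₂) = √(0.3536² + 0.7121²) = 0.7951 for independent samples with unequal variances.
With t* = 2.429, the margin is 2.429 × 0.7951 = 1.9313.
x̄₁ − x̄₂ = 12.5 − 19.6 = -7.1000; the interval is -7.1000 ± 1.9313 = (-9.03, -5.17).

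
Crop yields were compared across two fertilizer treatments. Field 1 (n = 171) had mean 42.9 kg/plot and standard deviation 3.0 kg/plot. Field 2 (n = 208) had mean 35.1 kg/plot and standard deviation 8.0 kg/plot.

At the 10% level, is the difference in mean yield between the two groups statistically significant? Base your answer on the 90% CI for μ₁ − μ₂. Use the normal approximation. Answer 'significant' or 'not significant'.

significant

Standard errors of each mean: 3.0/√171 = 0.2294 and 8.0/√208 = 0.5547.
SE(x̄₁ − x̄₂) = √(0.2294² + 0.5547²) = 0.6003 for independent samples with unequal variances.
With z* = 1.645, the margin is 1.645 × 0.6003 = 0.9875.
x̄₁ − x̄₂ = 42.9 − 35.1 = 7.8000; the interval is 7.8000 ± 0.9875 = (6.8125, 8.7875).
The interval (6.8125, 8.7875) does not contain 0, so the difference is significant.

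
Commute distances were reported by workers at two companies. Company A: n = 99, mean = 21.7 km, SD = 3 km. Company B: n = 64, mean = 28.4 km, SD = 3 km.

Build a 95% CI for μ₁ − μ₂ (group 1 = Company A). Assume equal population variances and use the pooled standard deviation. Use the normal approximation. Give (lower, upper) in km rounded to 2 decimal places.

Pooled variance s_p² = [98·3² + 63·3²] / (99+64−2) = 9.0000, so s_p = 3.0000.
SE_diff = s_p·√(1/n₁ + 1/n₂) = 3.0000·√(1/99 + 1/64) = 0.4812.
z* = 1.960; margin = 1.960 × 0.4812 = 0.9432.
Difference = 21.7 − 28.4 = -6.7000.
-6.7000 ± 0.9432 → (-7.64, -5.76).

(-7.64, -5.76)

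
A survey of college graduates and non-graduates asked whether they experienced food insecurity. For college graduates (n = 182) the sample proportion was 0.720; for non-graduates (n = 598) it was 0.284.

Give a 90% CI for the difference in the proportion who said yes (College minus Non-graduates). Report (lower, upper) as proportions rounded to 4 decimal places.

(0.3734, 0.4986)

Each SE is √(p̂(1−p̂)/n): √(0.7200·0.2800/182) = 0.03328 and √(0.2840·0.7160/598) = 0.01844.
SE(p̂₁ − p̂₂) = √(SE₁² + SE₂²) = √(0.0011075584 + 0.0003400336) = 0.03805, since the two samples are independent.
At 90% confidence z* = 1.645; margin = 1.645 × 0.03805 = 0.06259.
The difference is 0.7200 − 0.2840 = 0.4360, so the interval is 0.4360 ± 0.06259 = (0.3734, 0.4986).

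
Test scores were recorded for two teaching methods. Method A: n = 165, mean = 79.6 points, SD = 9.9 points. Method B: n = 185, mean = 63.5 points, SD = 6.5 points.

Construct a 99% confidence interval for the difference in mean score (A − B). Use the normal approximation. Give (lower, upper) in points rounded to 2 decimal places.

SE₁ = s₁/√n₁ = 9.9/√165 = 0.7707; SE₂ = 6.5/√185 = 0.4779.
Independent samples, unequal variances: SE_diff = √(SE₁² + SE₂²) = √(0.59397849 + 0.22838841) = 0.9068.
z* = 2.576, so margin of error = 2.576 × 0.9068 = 2.3359.
Difference in means = 79.6 − 63.5 = 16.1000.
16.1000 ± 2.3359 → (13.76, 18.44).

(13.76, 18.44)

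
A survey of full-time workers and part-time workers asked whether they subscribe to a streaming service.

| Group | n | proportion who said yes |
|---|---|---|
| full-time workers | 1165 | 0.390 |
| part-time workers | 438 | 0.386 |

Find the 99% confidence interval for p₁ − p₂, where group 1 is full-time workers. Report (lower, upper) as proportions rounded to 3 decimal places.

(-0.066, 0.074)

SE₁ = √(p̂₁(1−p̂₁)/n₁) = √(0.3900·0.6100/1165) = 0.01429; SE₂ = √(0.3860·0.6140/438) = 0.02326.
Independent samples: SE of the difference = √(SE₁² + SE₂²) = √(0.0002042041 + 0.0005410276) = 0.02730.
z* for 99% confidence is 2.576, so the margin of error is 2.576 × 0.02730 = 0.07032.
Point estimate p̂₁ − p̂₂ = 0.3900 − 0.3860 = 0.0040.
0.0040 ± 0.07032 → (-0.066, 0.074).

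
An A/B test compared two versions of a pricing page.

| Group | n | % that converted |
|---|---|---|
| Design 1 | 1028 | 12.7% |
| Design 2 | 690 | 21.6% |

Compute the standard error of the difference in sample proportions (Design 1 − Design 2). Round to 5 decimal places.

SE₁ = √(p̂₁(1−p̂₁)/n₁) = √(0.1270·0.8730/1028) = 0.01039; SE₂ = √(0.2160·0.7840/690) = 0.01567.
Independent samples: SE of the difference = √(SE₁² + SE₂²) = √(0.0001079521 + 0.0002455489) = 0.01880.

0.01880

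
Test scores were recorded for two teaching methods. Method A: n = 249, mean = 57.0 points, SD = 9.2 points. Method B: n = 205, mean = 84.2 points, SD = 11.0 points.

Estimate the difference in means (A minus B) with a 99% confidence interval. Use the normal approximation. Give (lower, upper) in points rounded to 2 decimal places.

Per-group SEs: s₁/√n₁ = 9.2/√249 = 0.5830, s₂/√n₂ = 11.0/√205 = 0.7683.
Unpooled SE of the difference: √(0.339889 + 0.59028489) = 0.9645.
Margin of error = z* · SE = 2.576 × 0.9645 = 2.4846.
x̄₁ − x̄₂ = 57.0 − 84.2 = -27.2000.
CI: -27.2000 ± 2.4846 = (-29.68, -24.72).

(-29.68, -24.72)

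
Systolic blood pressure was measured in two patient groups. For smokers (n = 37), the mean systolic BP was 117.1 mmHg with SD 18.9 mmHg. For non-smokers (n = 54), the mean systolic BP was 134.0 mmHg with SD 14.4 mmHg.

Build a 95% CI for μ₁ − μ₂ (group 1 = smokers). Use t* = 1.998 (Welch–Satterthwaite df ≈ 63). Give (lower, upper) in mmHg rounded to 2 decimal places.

(-24.24, -9.56)

Standard errors of each mean: 18.9/√37 = 3.1071 and 14.4/√54 = 1.9596.
SE(x̄₁ − x̄₂) = √(3.1071² + 1.9596²) = 3.6734 for independent samples with unequal variances.
With t* = 1.998, the margin is 1.998 × 3.6734 = 7.3395.
x̄₁ − x̄₂ = 117.1 − 134.0 = -16.9000; the interval is -16.9000 ± 7.3395 = (-24.24, -9.56).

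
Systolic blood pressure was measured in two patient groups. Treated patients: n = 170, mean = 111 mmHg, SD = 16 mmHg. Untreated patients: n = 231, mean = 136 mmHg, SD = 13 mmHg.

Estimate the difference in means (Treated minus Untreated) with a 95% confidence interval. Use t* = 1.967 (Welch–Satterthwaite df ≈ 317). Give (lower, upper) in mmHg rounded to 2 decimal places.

Per-group SEs: s₁/√n₁ = 16/√170 = 1.2271, s₂/√n₂ = 13/√231 = 0.8553.
Unpooled SE of the difference: √(1.50577441 + 0.73153809) = 1.4958.
Margin of error = t* · SE = 1.967 × 1.4958 = 2.9422.
x̄₁ − x̄₂ = 111 − 136 = -25.0000.
CI: -25.0000 ± 2.9422 = (-27.94, -22.06).

(-27.94, -22.06)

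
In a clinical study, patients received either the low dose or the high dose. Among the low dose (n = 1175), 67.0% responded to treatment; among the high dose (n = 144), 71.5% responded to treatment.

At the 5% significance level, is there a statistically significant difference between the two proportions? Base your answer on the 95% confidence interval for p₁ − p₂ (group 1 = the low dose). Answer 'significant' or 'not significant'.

not significant

The two standard errors are √(0.6700×0.3300/1175) = 0.01372 and √(0.7150×0.2850/144) = 0.03762.
Because the samples are independent, SE_diff = √(0.01372² + 0.03762²) = 0.04004.
Using z* = 1.960 for 95%, ME = 1.960 × 0.04004 = 0.07848.
p̂₁ − p̂₂ = -0.0450; interval -0.0450 ± 0.07848 gives (-0.12348, 0.03348).
The interval (-0.12348, 0.03348) contains 0, so the difference is not significant.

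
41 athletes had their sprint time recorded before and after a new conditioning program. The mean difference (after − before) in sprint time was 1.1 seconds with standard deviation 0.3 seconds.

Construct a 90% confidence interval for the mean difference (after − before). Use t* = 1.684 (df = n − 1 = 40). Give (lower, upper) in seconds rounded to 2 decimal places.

Paired design: SE = s_d/√n = 0.3/√41 = 0.0469.
t* = 1.684; margin of error = 1.684 × 0.0469 = 0.0790.
1.1 ± 0.0790 → (1.02, 1.18).

(1.02, 1.18)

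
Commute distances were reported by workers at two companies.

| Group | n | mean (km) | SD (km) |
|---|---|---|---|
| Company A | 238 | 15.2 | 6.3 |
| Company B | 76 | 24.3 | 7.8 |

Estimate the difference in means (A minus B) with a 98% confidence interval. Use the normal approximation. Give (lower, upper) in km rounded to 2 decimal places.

(-11.39, -6.81)

Per-group SEs: s₁/√n₁ = 6.3/√238 = 0.4084, s₂/√n₂ = 7.8/√76 = 0.8947.
Unpooled SE of the difference: √(0.16679056 + 0.80048809) = 0.9835.
Margin of error = z* · SE = 2.326 × 0.9835 = 2.2876.
x̄₁ − x̄₂ = 15.2 − 24.3 = -9.1000.
CI: -9.1000 ± 2.2876 = (-11.39, -6.81).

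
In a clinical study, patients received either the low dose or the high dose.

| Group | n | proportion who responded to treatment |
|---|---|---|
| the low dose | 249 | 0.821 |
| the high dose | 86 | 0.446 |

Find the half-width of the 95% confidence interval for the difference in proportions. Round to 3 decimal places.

0.115

Each SE is √(p̂(1−p̂)/n): √(0.8210·0.1790/249) = 0.02429 and √(0.4460·0.5540/86) = 0.05360.
SE(p̂₁ − p̂₂) = √(SE₁² + SE₂²) = √(0.0005900041 + 0.00287296) = 0.05885, since the two samples are independent.
At 95% confidence z* = 1.960; margin = 1.960 × 0.05885 = 0.11535.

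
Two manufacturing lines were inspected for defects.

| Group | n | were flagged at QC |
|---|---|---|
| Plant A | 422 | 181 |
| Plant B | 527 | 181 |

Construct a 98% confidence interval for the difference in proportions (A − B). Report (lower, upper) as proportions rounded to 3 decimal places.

First, p̂₁ = 181/422 = 0.4289; p̂₂ = 181/527 = 0.3435.
The two standard errors are √(0.4289×0.5711/422) = 0.02409 and √(0.3435×0.6565/527) = 0.02069.
Because the samples are independent, SE_diff = √(0.02409² + 0.02069²) = 0.03176.
Using z* = 2.326 for 98%, ME = 2.326 × 0.03176 = 0.07387.
p̂₁ − p̂₂ = 0.0854; interval 0.0854 ± 0.07387 gives (0.012, 0.159).

(0.012, 0.159)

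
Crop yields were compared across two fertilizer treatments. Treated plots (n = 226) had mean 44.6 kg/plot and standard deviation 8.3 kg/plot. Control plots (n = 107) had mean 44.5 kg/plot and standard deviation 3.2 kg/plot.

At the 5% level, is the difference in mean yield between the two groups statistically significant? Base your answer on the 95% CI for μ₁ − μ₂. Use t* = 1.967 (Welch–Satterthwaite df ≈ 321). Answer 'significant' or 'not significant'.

not significant

Standard errors of each mean: 8.3/√226 = 0.5521 and 3.2/√107 = 0.3094.
SE(x̄₁ − x̄₂) = √(0.5521² + 0.3094²) = 0.6329 for independent samples with unequal variances.
With t* = 1.967, the margin is 1.967 × 0.6329 = 1.2449.
x̄₁ − x̄₂ = 44.6 − 44.5 = 0.1000; the interval is 0.1000 ± 1.2449 = (-1.1449, 1.3449).
The interval (-1.1449, 1.3449) contains 0, so the difference is not significant.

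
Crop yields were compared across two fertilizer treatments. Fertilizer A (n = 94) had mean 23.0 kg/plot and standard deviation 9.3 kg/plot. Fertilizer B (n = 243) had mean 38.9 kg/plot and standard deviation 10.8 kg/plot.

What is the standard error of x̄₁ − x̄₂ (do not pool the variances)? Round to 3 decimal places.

1.183

Per-group SEs: s₁/√n₁ = 9.3/√94 = 0.9592, s₂/√n₂ = 10.8/√243 = 0.6928.
Unpooled SE of the difference: √(0.92006464 + 0.47997184) = 1.1832.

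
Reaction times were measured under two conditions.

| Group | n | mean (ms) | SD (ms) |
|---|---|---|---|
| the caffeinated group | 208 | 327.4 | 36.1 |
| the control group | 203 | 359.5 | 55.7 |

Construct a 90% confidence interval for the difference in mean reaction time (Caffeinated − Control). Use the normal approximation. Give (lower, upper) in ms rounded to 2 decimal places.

Per-group SEs: s₁/√n₁ = 36.1/√208 = 2.5031, s₂/√n₂ = 55.7/√203 = 3.9094.
Unpooled SE of the difference: √(6.26550961 + 15.28340836) = 4.6421.
Margin of error = z* · SE = 1.645 × 4.6421 = 7.6363.
x̄₁ − x̄₂ = 327.4 − 359.5 = -32.1000.
CI: -32.1000 ± 7.6363 = (-39.74, -24.46).

(-39.74, -24.46)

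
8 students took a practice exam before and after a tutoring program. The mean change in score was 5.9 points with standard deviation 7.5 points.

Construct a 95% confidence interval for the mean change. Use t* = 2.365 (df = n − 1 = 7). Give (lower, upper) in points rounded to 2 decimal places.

(-0.37, 12.17)

This is a matched-pairs design, so SE = s_d/√n = 7.5/√8 = 2.6517.
Margin = 2.365 × 2.6517 = 6.2713; the interval is 5.9 ± 6.2713 = (-0.37, 12.17).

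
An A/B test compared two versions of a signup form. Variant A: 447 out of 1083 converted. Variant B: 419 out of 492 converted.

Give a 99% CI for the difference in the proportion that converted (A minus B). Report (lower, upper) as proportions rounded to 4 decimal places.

First, p̂₁ = 447/1083 = 0.4127; p̂₂ = 419/492 = 0.8516.
The two standard errors are √(0.4127×0.5873/1083) = 0.01496 and √(0.8516×0.1484/492) = 0.01603.
Because the samples are independent, SE_diff = √(0.01496² + 0.01603²) = 0.02193.
Using z* = 2.576 for 99%, ME = 2.576 × 0.02193 = 0.05649.
p̂₁ − p̂₂ = -0.4389; interval -0.4389 ± 0.05649 gives (-0.4954, -0.3824).

(-0.4954, -0.3824)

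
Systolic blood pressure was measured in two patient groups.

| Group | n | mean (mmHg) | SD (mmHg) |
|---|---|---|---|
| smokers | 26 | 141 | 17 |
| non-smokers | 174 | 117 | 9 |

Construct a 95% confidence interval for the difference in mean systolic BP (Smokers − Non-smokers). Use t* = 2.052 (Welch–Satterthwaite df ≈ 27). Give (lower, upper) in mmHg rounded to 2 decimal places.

Per-group SEs: s₁/√n₁ = 17/√26 = 3.3340, s₂/√n₂ = 9/√174 = 0.6823.
Unpooled SE of the difference: √(11.115556 + 0.46553329) = 3.4031.
Margin of error = t* · SE = 2.052 × 3.4031 = 6.9832.
x̄₁ − x̄₂ = 141 − 117 = 24.0000.
CI: 24.0000 ± 6.9832 = (17.02, 30.98).

(17.02, 30.98)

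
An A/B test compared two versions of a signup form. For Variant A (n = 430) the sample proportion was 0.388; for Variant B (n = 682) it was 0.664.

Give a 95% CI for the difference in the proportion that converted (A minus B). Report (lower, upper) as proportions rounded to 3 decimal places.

(-0.334, -0.218)

SE₁ = √(p̂₁(1−p̂₁)/n₁) = √(0.3880·0.6120/430) = 0.02350; SE₂ = √(0.6640·0.3360/682) = 0.01809.
Independent samples: SE of the difference = √(SE₁² + SE₂²) = √(0.00055225 + 0.0003272481) = 0.02966.
z* for 95% confidence is 1.960, so the margin of error is 1.960 × 0.02966 = 0.05813.
Point estimate p̂₁ − p̂₂ = 0.3880 − 0.6640 = -0.2760.
-0.2760 ± 0.05813 → (-0.334, -0.218).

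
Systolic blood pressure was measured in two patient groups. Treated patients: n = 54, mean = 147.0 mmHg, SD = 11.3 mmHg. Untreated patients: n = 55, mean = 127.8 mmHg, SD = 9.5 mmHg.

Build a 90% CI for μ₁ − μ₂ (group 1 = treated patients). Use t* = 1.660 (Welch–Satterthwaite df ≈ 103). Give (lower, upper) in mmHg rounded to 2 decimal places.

(15.88, 22.52)

Per-group SEs: s₁/√n₁ = 11.3/√54 = 1.5377, s₂/√n₂ = 9.5/√55 = 1.2810.
Unpooled SE of the difference: √(2.36452129 + 1.640961) = 2.0014.
Margin of error = t* · SE = 1.660 × 2.0014 = 3.3223.
x̄₁ − x̄₂ = 147.0 − 127.8 = 19.2000.
CI: 19.2000 ± 3.3223 = (15.88, 22.52).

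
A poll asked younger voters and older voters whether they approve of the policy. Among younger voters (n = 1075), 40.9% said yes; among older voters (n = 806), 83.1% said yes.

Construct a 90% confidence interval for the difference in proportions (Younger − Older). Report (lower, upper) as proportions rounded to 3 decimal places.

Each SE is √(p̂(1−p̂)/n): √(0.4090·0.5910/1075) = 0.01500 and √(0.8310·0.1690/806) = 0.01320.
SE(p̂₁ − p̂₂) = √(SE₁² + SE₂²) = √(0.000225 + 0.00017424) = 0.01998, since the two samples are independent.
At 90% confidence z* = 1.645; margin = 1.645 × 0.01998 = 0.03287.
The difference is 0.4090 − 0.8310 = -0.4220, so the interval is -0.4220 ± 0.03287 = (-0.455, -0.389).

(-0.455, -0.389)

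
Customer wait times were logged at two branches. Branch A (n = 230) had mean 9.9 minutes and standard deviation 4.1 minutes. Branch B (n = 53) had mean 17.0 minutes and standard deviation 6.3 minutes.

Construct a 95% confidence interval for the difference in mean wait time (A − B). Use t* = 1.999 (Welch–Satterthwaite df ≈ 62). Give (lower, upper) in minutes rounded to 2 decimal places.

SE₁ = s₁/√n₁ = 4.1/√230 = 0.2703; SE₂ = 6.3/√53 = 0.8654.
Independent samples, unequal variances: SE_diff = √(SE₁² + SE₂²) = √(0.07306209 + 0.74891716) = 0.9066.
t* = 1.999, so margin of error = 1.999 × 0.9066 = 1.8123.
Difference in means = 9.9 − 17.0 = -7.1000.
-7.1000 ± 1.8123 → (-8.91, -5.29).

(-8.91, -5.29)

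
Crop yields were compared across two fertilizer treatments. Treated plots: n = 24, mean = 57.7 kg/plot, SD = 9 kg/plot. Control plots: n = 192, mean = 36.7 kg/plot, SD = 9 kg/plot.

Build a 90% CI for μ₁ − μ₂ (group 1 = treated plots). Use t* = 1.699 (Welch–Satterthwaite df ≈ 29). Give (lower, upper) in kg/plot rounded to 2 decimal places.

(17.69, 24.31)

SE₁ = s₁/√n₁ = 9/√24 = 1.8371; SE₂ = 9/√192 = 0.6495.
Independent samples, unequal variances: SE_diff = √(SE₁² + SE₂²) = √(3.37493641 + 0.42185025) = 1.9485.
t* = 1.699, so margin of error = 1.699 × 1.9485 = 3.3105.
Difference in means = 57.7 − 36.7 = 21.0000.
21.0000 ± 3.3105 → (17.69, 24.31).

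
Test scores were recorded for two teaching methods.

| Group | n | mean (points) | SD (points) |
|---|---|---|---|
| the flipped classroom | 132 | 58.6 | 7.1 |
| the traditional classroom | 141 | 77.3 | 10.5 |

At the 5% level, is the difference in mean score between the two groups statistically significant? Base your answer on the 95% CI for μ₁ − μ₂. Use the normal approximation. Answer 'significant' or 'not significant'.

significant

SE₁ = s₁/√n₁ = 7.1/√132 = 0.6180; SE₂ = 10.5/√141 = 0.8843.
Independent samples, unequal variances: SE_diff = √(SE₁² + SE₂²) = √(0.381924 + 0.78198649) = 1.0788.
z* = 1.960, so margin of error = 1.960 × 1.0788 = 2.1144.
Difference in means = 58.6 − 77.3 = -18.7000.
-18.7000 ± 2.1144 → (-20.8144, -16.5856).
The interval (-20.8144, -16.5856) does not contain 0, so the difference is significant.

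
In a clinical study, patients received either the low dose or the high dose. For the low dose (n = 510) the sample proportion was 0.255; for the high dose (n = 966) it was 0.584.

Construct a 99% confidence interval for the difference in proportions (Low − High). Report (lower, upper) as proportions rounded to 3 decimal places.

Each SE is √(p̂(1−p̂)/n): √(0.2550·0.7450/510) = 0.01930 and √(0.5840·0.4160/966) = 0.01586.
SE(p̂₁ − p̂₂) = √(SE₁² + SE₂²) = √(0.00037249 + 0.0002515396) = 0.02498, since the two samples are independent.
At 99% confidence z* = 2.576; margin = 2.576 × 0.02498 = 0.06435.
The difference is 0.2550 − 0.5840 = -0.3290, so the interval is -0.3290 ± 0.06435 = (-0.393, -0.265).

(-0.393, -0.265)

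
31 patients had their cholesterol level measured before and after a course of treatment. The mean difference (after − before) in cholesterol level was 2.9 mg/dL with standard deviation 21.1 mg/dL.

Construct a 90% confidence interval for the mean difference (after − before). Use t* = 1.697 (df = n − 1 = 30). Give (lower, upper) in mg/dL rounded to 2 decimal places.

(-3.53, 9.33)

This is a matched-pairs design, so SE = s_d/√n = 21.1/√31 = 3.7897.
Margin = 1.697 × 3.7897 = 6.4311; the interval is 2.9 ± 6.4311 = (-3.53, 9.33).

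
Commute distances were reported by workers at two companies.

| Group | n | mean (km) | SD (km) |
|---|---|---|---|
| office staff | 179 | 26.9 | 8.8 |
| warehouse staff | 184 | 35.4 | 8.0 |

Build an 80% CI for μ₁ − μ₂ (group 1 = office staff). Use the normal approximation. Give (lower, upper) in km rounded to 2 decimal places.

Per-group SEs: s₁/√n₁ = 8.8/√179 = 0.6577, s₂/√n₂ = 8.0/√184 = 0.5898.
Unpooled SE of the difference: √(0.43256929 + 0.34786404) = 0.8834.
Margin of error = z* · SE = 1.282 × 0.8834 = 1.1325.
x̄₁ − x̄₂ = 26.9 − 35.4 = -8.5000.
CI: -8.5000 ± 1.1325 = (-9.63, -7.37).

(-9.63, -7.37)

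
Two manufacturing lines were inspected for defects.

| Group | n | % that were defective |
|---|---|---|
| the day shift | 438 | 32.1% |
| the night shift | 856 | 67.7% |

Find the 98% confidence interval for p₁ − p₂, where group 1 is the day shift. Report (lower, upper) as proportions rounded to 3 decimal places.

Each SE is √(p̂(1−p̂)/n): √(0.3210·0.6790/438) = 0.02231 and √(0.6770·0.3230/856) = 0.01598.
SE(p̂₁ − p̂₂) = √(SE₁² + SE₂²) = √(0.0004977361 + 0.0002553604) = 0.02744, since the two samples are independent.
At 98% confidence z* = 2.326; margin = 2.326 × 0.02744 = 0.06383.
The difference is 0.3210 − 0.6770 = -0.3560, so the interval is -0.3560 ± 0.06383 = (-0.420, -0.292).

(-0.420, -0.292)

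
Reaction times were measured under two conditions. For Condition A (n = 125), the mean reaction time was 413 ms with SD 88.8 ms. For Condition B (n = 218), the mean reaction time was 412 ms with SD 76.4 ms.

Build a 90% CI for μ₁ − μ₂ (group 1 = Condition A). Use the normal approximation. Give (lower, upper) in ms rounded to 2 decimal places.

Standard errors of each mean: 88.8/√125 = 7.9425 and 76.4/√218 = 5.1745.
SE(x̄₁ − x̄₂) = √(7.9425² + 5.1745²) = 9.4794 for independent samples with unequal variances.
With z* = 1.645, the margin is 1.645 × 9.4794 = 15.5936.
x̄₁ − x̄₂ = 413 − 412 = 1.0000; the interval is 1.0000 ± 15.5936 = (-14.59, 16.59).

(-14.59, 16.59)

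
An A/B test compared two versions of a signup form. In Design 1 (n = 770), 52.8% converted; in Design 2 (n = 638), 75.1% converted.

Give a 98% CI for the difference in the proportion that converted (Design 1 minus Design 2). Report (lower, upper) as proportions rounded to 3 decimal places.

(-0.281, -0.165)

Each SE is √(p̂(1−p̂)/n): √(0.5280·0.4720/770) = 0.01799 and √(0.7510·0.2490/638) = 0.01712.
SE(p̂₁ − p̂₂) = √(SE₁² + SE₂²) = √(0.0003236401 + 0.0002930944) = 0.02483, since the two samples are independent.
At 98% confidence z* = 2.326; margin = 2.326 × 0.02483 = 0.05775.
The difference is 0.5280 − 0.7510 = -0.2230, so the interval is -0.2230 ± 0.05775 = (-0.281, -0.165).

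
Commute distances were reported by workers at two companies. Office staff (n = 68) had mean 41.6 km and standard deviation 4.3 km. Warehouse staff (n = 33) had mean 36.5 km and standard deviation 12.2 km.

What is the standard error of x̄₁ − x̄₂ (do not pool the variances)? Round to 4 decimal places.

2.1868

SE₁ = s₁/√n₁ = 4.3/√68 = 0.5215; SE₂ = 12.2/√33 = 2.1237.
Independent samples, unequal variances: SE_diff = √(SE₁² + SE₂²) = √(0.27196225 + 4.51010169) = 2.1868.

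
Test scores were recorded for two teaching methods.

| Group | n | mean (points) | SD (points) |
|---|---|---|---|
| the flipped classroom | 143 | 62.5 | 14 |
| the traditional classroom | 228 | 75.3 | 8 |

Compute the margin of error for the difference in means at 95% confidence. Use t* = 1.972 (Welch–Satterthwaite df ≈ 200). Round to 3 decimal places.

2.534

Per-group SEs: s₁/√n₁ = 14/√143 = 1.1707, s₂/√n₂ = 8/√228 = 0.5298.
Unpooled SE of the difference: √(1.37053849 + 0.28068804) = 1.2850.
Margin of error = t* · SE = 1.972 × 1.2850 = 2.5340.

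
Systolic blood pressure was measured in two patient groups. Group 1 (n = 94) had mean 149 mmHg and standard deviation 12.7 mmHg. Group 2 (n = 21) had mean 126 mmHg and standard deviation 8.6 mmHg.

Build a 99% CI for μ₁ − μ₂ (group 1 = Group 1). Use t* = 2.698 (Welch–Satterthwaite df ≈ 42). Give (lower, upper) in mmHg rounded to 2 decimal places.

(16.83, 29.17)

Per-group SEs: s₁/√n₁ = 12.7/√94 = 1.3099, s₂/√n₂ = 8.6/√21 = 1.8767.
Unpooled SE of the difference: √(1.71583801 + 3.52200289) = 2.2886.
Margin of error = t* · SE = 2.698 × 2.2886 = 6.1746.
x̄₁ − x̄₂ = 149 − 126 = 23.0000.
CI: 23.0000 ± 6.1746 = (16.83, 29.17).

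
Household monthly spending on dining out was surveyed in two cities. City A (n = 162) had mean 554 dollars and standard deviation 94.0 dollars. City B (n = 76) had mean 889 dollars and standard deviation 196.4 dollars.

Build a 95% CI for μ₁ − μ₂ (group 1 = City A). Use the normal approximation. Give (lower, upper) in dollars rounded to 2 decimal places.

(-381.47, -288.53)

Standard errors of each mean: 94.0/√162 = 7.3853 and 196.4/√76 = 22.5286.
SE(x̄₁ − x̄₂) = √(7.3853² + 22.5286²) = 23.7082 for independent samples with unequal variances.
With z* = 1.960, the margin is 1.960 × 23.7082 = 46.4681.
x̄₁ − x̄₂ = 554 − 889 = -335.0000; the interval is -335.0000 ± 46.4681 = (-381.47, -288.53).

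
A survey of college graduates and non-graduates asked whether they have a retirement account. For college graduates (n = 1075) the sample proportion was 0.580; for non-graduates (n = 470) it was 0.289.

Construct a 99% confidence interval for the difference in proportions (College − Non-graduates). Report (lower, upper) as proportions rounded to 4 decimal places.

The two standard errors are √(0.5800×0.4200/1075) = 0.01505 and √(0.2890×0.7110/470) = 0.02091.
Because the samples are independent, SE_diff = √(0.01505² + 0.02091²) = 0.02576.
Using z* = 2.576 for 99%, ME = 2.576 × 0.02576 = 0.06636.
p̂₁ − p̂₂ = 0.2910; interval 0.2910 ± 0.06636 gives (0.2246, 0.3574).

(0.2246, 0.3574)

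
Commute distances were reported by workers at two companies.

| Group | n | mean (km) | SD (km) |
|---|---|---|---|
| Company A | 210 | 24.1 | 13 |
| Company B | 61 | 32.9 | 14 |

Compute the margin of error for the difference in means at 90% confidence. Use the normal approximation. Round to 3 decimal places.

3.297

Standard errors of each mean: 13/√210 = 0.8971 and 14/√61 = 1.7925.
SE(x̄₁ − x̄₂) = √(0.8971² + 1.7925²) = 2.0045 for independent samples with unequal variances.
With z* = 1.645, the margin is 1.645 × 2.0045 = 3.2974.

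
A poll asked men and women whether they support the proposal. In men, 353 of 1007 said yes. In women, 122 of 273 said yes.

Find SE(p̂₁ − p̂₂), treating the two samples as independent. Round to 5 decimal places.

First, p̂₁ = 353/1007 = 0.3505; p̂₂ = 122/273 = 0.4469.
The two standard errors are √(0.3505×0.6495/1007) = 0.01504 and √(0.4469×0.5531/273) = 0.03009.
Because the samples are independent, SE_diff = √(0.01504² + 0.03009²) = 0.03364.

0.03364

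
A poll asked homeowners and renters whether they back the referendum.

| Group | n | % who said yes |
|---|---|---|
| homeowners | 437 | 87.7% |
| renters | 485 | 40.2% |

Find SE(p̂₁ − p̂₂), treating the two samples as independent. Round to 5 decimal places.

0.02725

Each SE is √(p̂(1−p̂)/n): √(0.8770·0.1230/437) = 0.01571 and √(0.4020·0.5980/485) = 0.02226.
SE(p̂₁ − p̂₂) = √(SE₁² + SE₂²) = √(0.0002468041 + 0.0004955076) = 0.02725, since the two samples are independent.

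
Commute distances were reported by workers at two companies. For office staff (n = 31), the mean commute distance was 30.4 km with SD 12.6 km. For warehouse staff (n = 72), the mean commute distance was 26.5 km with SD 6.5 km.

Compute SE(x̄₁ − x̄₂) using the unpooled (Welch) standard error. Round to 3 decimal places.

Per-group SEs: s₁/√n₁ = 12.6/√31 = 2.2630, s₂/√n₂ = 6.5/√72 = 0.7660.
Unpooled SE of the difference: √(5.121169 + 0.586756) = 2.3891.

2.389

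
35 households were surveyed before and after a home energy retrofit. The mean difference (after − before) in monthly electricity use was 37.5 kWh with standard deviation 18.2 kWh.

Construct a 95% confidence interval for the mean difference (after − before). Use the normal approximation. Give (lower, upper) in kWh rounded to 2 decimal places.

Paired design: SE = s_d/√n = 18.2/√35 = 3.0764.
z* = 1.960; margin of error = 1.960 × 3.0764 = 6.0297.
37.5 ± 6.0297 → (31.47, 43.53).

(31.47, 43.53)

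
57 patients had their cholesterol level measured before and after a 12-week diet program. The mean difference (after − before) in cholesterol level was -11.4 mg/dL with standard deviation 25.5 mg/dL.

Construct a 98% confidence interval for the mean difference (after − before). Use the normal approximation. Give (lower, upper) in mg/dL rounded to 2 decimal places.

This is a matched-pairs design, so SE = s_d/√n = 25.5/√57 = 3.3776.
Margin = 2.326 × 3.3776 = 7.8563; the interval is -11.4 ± 7.8563 = (-19.26, -3.54).

(-19.26, -3.54)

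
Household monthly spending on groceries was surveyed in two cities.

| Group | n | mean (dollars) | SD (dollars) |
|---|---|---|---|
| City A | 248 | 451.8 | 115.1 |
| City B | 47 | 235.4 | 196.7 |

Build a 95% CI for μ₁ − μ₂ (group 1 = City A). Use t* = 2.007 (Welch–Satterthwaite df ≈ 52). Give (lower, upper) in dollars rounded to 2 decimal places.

(156.98, 275.82)

Standard errors of each mean: 115.1/√248 = 7.3089 and 196.7/√47 = 28.6916.
SE(x̄₁ − x̄₂) = √(7.3089² + 28.6916²) = 29.6079 for independent samples with unequal variances.
With t* = 2.007, the margin is 2.007 × 29.6079 = 59.4231.
x̄₁ − x̄₂ = 451.8 − 235.4 = 216.4000; the interval is 216.4000 ± 59.4231 = (156.98, 275.82).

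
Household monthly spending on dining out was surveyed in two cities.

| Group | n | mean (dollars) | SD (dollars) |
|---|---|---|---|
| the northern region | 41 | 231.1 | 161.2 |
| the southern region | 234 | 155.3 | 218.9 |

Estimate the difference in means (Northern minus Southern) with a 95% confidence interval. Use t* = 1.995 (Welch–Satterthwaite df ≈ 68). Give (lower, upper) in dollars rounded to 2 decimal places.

(18.03, 133.57)

Standard errors of each mean: 161.2/√41 = 25.1752 and 218.9/√234 = 14.3099.
SE(x̄₁ − x̄₂) = √(25.1752² + 14.3099²) = 28.9580 for independent samples with unequal variances.
With t* = 1.995, the margin is 1.995 × 28.9580 = 57.7712.
x̄₁ − x̄₂ = 231.1 − 155.3 = 75.8000; the interval is 75.8000 ± 57.7712 = (18.03, 133.57).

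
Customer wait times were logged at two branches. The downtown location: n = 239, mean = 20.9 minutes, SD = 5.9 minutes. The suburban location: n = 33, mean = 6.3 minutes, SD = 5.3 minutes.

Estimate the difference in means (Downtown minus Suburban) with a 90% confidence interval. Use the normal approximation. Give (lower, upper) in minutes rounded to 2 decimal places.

(12.96, 16.24)

Per-group SEs: s₁/√n₁ = 5.9/√239 = 0.3816, s₂/√n₂ = 5.3/√33 = 0.9226.
Unpooled SE of the difference: √(0.14561856 + 0.85119076) = 0.9984.
Margin of error = z* · SE = 1.645 × 0.9984 = 1.6424.
x̄₁ − x̄₂ = 20.9 − 6.3 = 14.6000.
CI: 14.6000 ± 1.6424 = (12.96, 16.24).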